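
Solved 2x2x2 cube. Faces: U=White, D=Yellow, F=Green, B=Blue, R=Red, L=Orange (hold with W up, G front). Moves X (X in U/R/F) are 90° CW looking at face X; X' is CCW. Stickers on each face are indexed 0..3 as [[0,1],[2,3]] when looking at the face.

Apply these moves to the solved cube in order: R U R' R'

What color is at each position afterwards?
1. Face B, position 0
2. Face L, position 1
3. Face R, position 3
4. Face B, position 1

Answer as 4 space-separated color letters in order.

Answer: Y Y W O

Derivation:
After move 1 (R): R=RRRR U=WGWG F=GYGY D=YBYB B=WBWB
After move 2 (U): U=WWGG F=RRGY R=WBRR B=OOWB L=GYOO
After move 3 (R'): R=BRWR U=WWGO F=RWGG D=YRYY B=BOBB
After move 4 (R'): R=RRBW U=WBGB F=RWGO D=YWYG B=YORB
Query 1: B[0] = Y
Query 2: L[1] = Y
Query 3: R[3] = W
Query 4: B[1] = O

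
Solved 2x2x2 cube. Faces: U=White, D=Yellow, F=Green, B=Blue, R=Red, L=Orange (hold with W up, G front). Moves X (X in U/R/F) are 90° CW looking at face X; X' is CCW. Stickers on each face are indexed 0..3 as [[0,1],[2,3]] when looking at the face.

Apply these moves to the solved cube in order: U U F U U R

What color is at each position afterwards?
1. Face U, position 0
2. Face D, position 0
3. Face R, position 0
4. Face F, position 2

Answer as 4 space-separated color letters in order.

Answer: R R W G

Derivation:
After move 1 (U): U=WWWW F=RRGG R=BBRR B=OOBB L=GGOO
After move 2 (U): U=WWWW F=BBGG R=OORR B=GGBB L=RROO
After move 3 (F): F=GBGB U=WWOR R=WOWR D=ROYY L=RYOY
After move 4 (U): U=OWRW F=WOGB R=GGWR B=RYBB L=GBOY
After move 5 (U): U=ROWW F=GGGB R=RYWR B=GBBB L=WOOY
After move 6 (R): R=WRRY U=RGWB F=GOGY D=RBYG B=WBOB
Query 1: U[0] = R
Query 2: D[0] = R
Query 3: R[0] = W
Query 4: F[2] = G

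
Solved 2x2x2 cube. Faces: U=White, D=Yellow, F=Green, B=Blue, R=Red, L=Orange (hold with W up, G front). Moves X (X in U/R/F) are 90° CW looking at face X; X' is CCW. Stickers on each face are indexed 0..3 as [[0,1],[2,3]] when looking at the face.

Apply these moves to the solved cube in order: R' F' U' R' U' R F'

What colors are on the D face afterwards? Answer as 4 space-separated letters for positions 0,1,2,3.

Answer: R W Y W

Derivation:
After move 1 (R'): R=RRRR U=WBWB F=GWGW D=YGYG B=YBYB
After move 2 (F'): F=WWGG U=WBRR R=GRYR D=OOYG L=OBOW
After move 3 (U'): U=BRWR F=OBGG R=WWYR B=GRYB L=YBOW
After move 4 (R'): R=WRWY U=BYWG F=ORGR D=OBYG B=GROB
After move 5 (U'): U=YGBW F=YBGR R=ORWY B=WROB L=GROW
After move 6 (R): R=WOYR U=YBBR F=YBGG D=OOYW B=WRGB
After move 7 (F'): F=BGYG U=YBWY R=OOOR D=RWYW L=GROB
Query: D face = RWYW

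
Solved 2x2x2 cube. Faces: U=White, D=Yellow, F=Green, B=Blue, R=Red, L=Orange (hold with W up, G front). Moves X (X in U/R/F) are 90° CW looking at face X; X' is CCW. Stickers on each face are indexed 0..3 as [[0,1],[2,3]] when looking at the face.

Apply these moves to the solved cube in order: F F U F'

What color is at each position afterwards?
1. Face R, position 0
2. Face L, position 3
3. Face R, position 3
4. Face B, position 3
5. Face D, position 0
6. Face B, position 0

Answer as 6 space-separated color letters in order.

After move 1 (F): F=GGGG U=WWOO R=WRWR D=RRYY L=OYOY
After move 2 (F): F=GGGG U=WWYY R=OROR D=WWYY L=OROR
After move 3 (U): U=YWYW F=ORGG R=BBOR B=ORBB L=GGOR
After move 4 (F'): F=RGOG U=YWBO R=WBWR D=GRYY L=GWOY
Query 1: R[0] = W
Query 2: L[3] = Y
Query 3: R[3] = R
Query 4: B[3] = B
Query 5: D[0] = G
Query 6: B[0] = O

Answer: W Y R B G O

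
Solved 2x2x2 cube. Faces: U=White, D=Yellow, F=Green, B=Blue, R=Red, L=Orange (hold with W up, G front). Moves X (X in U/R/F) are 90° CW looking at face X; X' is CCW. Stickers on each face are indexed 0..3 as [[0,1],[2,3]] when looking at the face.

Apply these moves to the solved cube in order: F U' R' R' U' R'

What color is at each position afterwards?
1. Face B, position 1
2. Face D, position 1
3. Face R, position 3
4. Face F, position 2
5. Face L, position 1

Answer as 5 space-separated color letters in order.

Answer: W B G G R

Derivation:
After move 1 (F): F=GGGG U=WWOO R=WRWR D=RRYY L=OYOY
After move 2 (U'): U=WOWO F=OYGG R=GGWR B=WRBB L=BBOY
After move 3 (R'): R=GRGW U=WBWW F=OOGO D=RYYG B=YRRB
After move 4 (R'): R=RWGG U=WRWY F=OBGW D=ROYO B=GRYB
After move 5 (U'): U=RYWW F=BBGW R=OBGG B=RWYB L=GROY
After move 6 (R'): R=BGOG U=RYWR F=BYGW D=RBYW B=OWOB
Query 1: B[1] = W
Query 2: D[1] = B
Query 3: R[3] = G
Query 4: F[2] = G
Query 5: L[1] = R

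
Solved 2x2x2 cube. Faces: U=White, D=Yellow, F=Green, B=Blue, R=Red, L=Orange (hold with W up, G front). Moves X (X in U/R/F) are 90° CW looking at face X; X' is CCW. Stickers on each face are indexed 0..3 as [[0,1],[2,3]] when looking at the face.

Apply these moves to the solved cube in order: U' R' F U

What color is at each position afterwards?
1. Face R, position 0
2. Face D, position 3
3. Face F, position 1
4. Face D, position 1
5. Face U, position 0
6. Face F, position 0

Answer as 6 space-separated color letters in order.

After move 1 (U'): U=WWWW F=OOGG R=GGRR B=RRBB L=BBOO
After move 2 (R'): R=GRGR U=WBWR F=OWGW D=YOYG B=YRYB
After move 3 (F): F=GOWW U=WBOB R=WRRR D=GGYG L=BYOO
After move 4 (U): U=OWBB F=WRWW R=YRRR B=BYYB L=GOOO
Query 1: R[0] = Y
Query 2: D[3] = G
Query 3: F[1] = R
Query 4: D[1] = G
Query 5: U[0] = O
Query 6: F[0] = W

Answer: Y G R G O W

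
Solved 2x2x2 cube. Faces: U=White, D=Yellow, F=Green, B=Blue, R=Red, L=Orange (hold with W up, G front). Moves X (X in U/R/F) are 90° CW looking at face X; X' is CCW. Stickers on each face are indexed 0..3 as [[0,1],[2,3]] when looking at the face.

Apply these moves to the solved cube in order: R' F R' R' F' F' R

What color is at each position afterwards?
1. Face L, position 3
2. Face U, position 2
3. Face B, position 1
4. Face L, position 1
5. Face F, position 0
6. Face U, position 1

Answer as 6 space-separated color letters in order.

After move 1 (R'): R=RRRR U=WBWB F=GWGW D=YGYG B=YBYB
After move 2 (F): F=GGWW U=WBOO R=WRBR D=RRYG L=OYOG
After move 3 (R'): R=RRWB U=WYOY F=GBWO D=RGYW B=GBRB
After move 4 (R'): R=RBRW U=WROG F=GYWY D=RBYO B=WBGB
After move 5 (F'): F=YYGW U=WRRR R=BBRW D=YGYO L=OGOO
After move 6 (F'): F=YWYG U=WRBR R=GBYW D=GOYO L=OROR
After move 7 (R): R=YGWB U=WWBG F=YOYO D=GGYW B=RBRB
Query 1: L[3] = R
Query 2: U[2] = B
Query 3: B[1] = B
Query 4: L[1] = R
Query 5: F[0] = Y
Query 6: U[1] = W

Answer: R B B R Y W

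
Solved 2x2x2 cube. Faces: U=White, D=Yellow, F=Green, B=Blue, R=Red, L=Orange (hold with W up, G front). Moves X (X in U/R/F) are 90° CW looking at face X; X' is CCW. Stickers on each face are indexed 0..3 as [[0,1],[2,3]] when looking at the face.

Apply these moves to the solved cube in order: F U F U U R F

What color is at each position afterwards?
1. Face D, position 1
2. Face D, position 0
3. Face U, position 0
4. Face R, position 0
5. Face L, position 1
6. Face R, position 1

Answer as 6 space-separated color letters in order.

Answer: W R G W W G

Derivation:
After move 1 (F): F=GGGG U=WWOO R=WRWR D=RRYY L=OYOY
After move 2 (U): U=OWOW F=WRGG R=BBWR B=OYBB L=GGOY
After move 3 (F): F=GWGR U=OWYG R=OBWR D=WBYY L=GROR
After move 4 (U): U=YOGW F=OBGR R=OYWR B=GRBB L=GWOR
After move 5 (U): U=GYWO F=OYGR R=GRWR B=GWBB L=OBOR
After move 6 (R): R=WGRR U=GYWR F=OBGY D=WBYG B=OWYB
After move 7 (F): F=GOYB U=GYRB R=WGRR D=RWYG L=OWOB
Query 1: D[1] = W
Query 2: D[0] = R
Query 3: U[0] = G
Query 4: R[0] = W
Query 5: L[1] = W
Query 6: R[1] = G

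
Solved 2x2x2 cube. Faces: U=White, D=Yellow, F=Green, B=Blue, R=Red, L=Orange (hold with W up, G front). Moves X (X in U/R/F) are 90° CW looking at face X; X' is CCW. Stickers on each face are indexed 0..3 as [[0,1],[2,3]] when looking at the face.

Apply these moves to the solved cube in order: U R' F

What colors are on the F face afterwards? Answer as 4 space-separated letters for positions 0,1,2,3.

Answer: G R W W

Derivation:
After move 1 (U): U=WWWW F=RRGG R=BBRR B=OOBB L=GGOO
After move 2 (R'): R=BRBR U=WBWO F=RWGW D=YRYG B=YOYB
After move 3 (F): F=GRWW U=WBOG R=WROR D=BBYG L=GYOR
Query: F face = GRWW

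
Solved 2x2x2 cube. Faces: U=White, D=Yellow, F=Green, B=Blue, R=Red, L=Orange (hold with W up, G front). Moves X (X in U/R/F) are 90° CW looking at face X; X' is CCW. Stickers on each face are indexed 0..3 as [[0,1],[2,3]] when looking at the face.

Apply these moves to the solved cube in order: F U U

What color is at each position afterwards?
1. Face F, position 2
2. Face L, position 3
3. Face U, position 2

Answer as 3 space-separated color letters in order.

After move 1 (F): F=GGGG U=WWOO R=WRWR D=RRYY L=OYOY
After move 2 (U): U=OWOW F=WRGG R=BBWR B=OYBB L=GGOY
After move 3 (U): U=OOWW F=BBGG R=OYWR B=GGBB L=WROY
Query 1: F[2] = G
Query 2: L[3] = Y
Query 3: U[2] = W

Answer: G Y W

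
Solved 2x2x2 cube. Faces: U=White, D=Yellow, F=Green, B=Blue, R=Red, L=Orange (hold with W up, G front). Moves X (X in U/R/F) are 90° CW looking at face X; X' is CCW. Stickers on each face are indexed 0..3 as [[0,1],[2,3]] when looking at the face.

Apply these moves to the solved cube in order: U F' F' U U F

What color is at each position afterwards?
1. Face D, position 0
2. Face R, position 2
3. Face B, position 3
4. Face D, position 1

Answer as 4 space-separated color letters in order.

After move 1 (U): U=WWWW F=RRGG R=BBRR B=OOBB L=GGOO
After move 2 (F'): F=RGRG U=WWBR R=YBYR D=GOYY L=GWOW
After move 3 (F'): F=GGRR U=WWYY R=OBGR D=WWYY L=GROB
After move 4 (U): U=YWYW F=OBRR R=OOGR B=GRBB L=GGOB
After move 5 (U): U=YYWW F=OORR R=GRGR B=GGBB L=OBOB
After move 6 (F): F=RORO U=YYBB R=WRWR D=GGYY L=OWOW
Query 1: D[0] = G
Query 2: R[2] = W
Query 3: B[3] = B
Query 4: D[1] = G

Answer: G W B G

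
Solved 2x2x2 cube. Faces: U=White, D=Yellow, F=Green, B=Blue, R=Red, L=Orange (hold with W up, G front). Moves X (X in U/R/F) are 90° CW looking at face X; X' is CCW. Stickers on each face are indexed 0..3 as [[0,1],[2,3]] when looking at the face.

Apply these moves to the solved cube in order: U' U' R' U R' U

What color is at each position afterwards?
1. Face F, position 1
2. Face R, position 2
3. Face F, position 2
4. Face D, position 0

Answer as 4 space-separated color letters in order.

After move 1 (U'): U=WWWW F=OOGG R=GGRR B=RRBB L=BBOO
After move 2 (U'): U=WWWW F=BBGG R=OORR B=GGBB L=RROO
After move 3 (R'): R=OROR U=WBWG F=BWGW D=YBYG B=YGYB
After move 4 (U): U=WWGB F=ORGW R=YGOR B=RRYB L=BWOO
After move 5 (R'): R=GRYO U=WYGR F=OWGB D=YRYW B=GRBB
After move 6 (U): U=GWRY F=GRGB R=GRYO B=BWBB L=OWOO
Query 1: F[1] = R
Query 2: R[2] = Y
Query 3: F[2] = G
Query 4: D[0] = Y

Answer: R Y G Y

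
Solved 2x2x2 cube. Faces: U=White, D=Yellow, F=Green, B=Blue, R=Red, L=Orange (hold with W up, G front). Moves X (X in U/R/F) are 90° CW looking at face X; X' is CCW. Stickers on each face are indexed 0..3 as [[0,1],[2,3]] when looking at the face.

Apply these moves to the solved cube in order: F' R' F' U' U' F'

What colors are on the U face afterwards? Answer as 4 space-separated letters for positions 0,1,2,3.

After move 1 (F'): F=GGGG U=WWRR R=YRYR D=OOYY L=OWOW
After move 2 (R'): R=RRYY U=WBRB F=GWGR D=OGYG B=YBOB
After move 3 (F'): F=WRGG U=WBRY R=GROY D=WWYG L=OBOR
After move 4 (U'): U=BYWR F=OBGG R=WROY B=GROB L=YBOR
After move 5 (U'): U=YRBW F=YBGG R=OBOY B=WROB L=GROR
After move 6 (F'): F=BGYG U=YROO R=WBWY D=RRYG L=GWOB
Query: U face = YROO

Answer: Y R O O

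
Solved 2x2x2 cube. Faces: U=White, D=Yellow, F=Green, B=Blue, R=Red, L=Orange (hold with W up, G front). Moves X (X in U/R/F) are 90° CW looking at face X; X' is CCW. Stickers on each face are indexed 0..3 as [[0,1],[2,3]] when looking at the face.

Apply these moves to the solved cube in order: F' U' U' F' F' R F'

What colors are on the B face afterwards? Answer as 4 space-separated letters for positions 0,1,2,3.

After move 1 (F'): F=GGGG U=WWRR R=YRYR D=OOYY L=OWOW
After move 2 (U'): U=WRWR F=OWGG R=GGYR B=YRBB L=BBOW
After move 3 (U'): U=RRWW F=BBGG R=OWYR B=GGBB L=YROW
After move 4 (F'): F=BGBG U=RROY R=OWOR D=RWYY L=YWOW
After move 5 (F'): F=GGBB U=RROO R=WWRR D=WWYY L=YYOO
After move 6 (R): R=RWRW U=RGOB F=GWBY D=WBYG B=OGRB
After move 7 (F'): F=WYGB U=RGRR R=BWWW D=YOYG L=YBOO
Query: B face = OGRB

Answer: O G R B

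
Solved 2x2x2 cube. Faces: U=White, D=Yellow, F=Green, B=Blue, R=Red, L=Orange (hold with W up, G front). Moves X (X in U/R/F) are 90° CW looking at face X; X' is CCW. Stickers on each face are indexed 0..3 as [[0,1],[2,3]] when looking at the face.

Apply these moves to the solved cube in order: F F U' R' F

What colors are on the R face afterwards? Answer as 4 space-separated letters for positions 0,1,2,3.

After move 1 (F): F=GGGG U=WWOO R=WRWR D=RRYY L=OYOY
After move 2 (F): F=GGGG U=WWYY R=OROR D=WWYY L=OROR
After move 3 (U'): U=WYWY F=ORGG R=GGOR B=ORBB L=BBOR
After move 4 (R'): R=GRGO U=WBWO F=OYGY D=WRYG B=YRWB
After move 5 (F): F=GOYY U=WBRB R=WROO D=GGYG L=BWOR
Query: R face = WROO

Answer: W R O O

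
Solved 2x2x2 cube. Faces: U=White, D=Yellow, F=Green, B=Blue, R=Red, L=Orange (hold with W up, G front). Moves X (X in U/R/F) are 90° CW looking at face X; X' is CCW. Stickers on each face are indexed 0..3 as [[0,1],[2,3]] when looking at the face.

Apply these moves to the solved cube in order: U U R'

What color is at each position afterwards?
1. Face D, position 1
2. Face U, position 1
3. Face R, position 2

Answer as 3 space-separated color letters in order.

After move 1 (U): U=WWWW F=RRGG R=BBRR B=OOBB L=GGOO
After move 2 (U): U=WWWW F=BBGG R=OORR B=GGBB L=RROO
After move 3 (R'): R=OROR U=WBWG F=BWGW D=YBYG B=YGYB
Query 1: D[1] = B
Query 2: U[1] = B
Query 3: R[2] = O

Answer: B B O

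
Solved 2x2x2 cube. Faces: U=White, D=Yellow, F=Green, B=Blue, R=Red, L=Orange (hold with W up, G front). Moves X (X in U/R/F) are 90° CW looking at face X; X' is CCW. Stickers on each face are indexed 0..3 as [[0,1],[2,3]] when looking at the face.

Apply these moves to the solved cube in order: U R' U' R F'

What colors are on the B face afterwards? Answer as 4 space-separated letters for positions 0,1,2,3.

After move 1 (U): U=WWWW F=RRGG R=BBRR B=OOBB L=GGOO
After move 2 (R'): R=BRBR U=WBWO F=RWGW D=YRYG B=YOYB
After move 3 (U'): U=BOWW F=GGGW R=RWBR B=BRYB L=YOOO
After move 4 (R): R=BRRW U=BGWW F=GRGG D=YYYB B=WROB
After move 5 (F'): F=RGGG U=BGBR R=YRYW D=OOYB L=YWOW
Query: B face = WROB

Answer: W R O B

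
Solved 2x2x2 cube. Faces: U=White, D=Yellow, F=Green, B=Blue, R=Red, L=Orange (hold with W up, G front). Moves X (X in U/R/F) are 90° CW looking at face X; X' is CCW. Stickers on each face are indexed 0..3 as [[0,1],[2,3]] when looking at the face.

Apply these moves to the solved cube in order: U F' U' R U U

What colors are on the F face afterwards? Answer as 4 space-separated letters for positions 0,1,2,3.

Answer: B B R Y

Derivation:
After move 1 (U): U=WWWW F=RRGG R=BBRR B=OOBB L=GGOO
After move 2 (F'): F=RGRG U=WWBR R=YBYR D=GOYY L=GWOW
After move 3 (U'): U=WRWB F=GWRG R=RGYR B=YBBB L=OOOW
After move 4 (R): R=YRRG U=WWWG F=GORY D=GBYY B=BBRB
After move 5 (U): U=WWGW F=YRRY R=BBRG B=OORB L=GOOW
After move 6 (U): U=GWWW F=BBRY R=OORG B=GORB L=YROW
Query: F face = BBRY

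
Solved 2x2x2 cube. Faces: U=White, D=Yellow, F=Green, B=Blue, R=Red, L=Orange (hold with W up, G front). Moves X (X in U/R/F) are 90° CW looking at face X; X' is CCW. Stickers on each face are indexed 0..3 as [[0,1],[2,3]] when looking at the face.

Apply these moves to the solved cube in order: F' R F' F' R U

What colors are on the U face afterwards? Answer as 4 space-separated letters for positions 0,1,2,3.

Answer: B W G G

Derivation:
After move 1 (F'): F=GGGG U=WWRR R=YRYR D=OOYY L=OWOW
After move 2 (R): R=YYRR U=WGRG F=GOGY D=OBYB B=RBWB
After move 3 (F'): F=OYGG U=WGYR R=BYOR D=WWYB L=OGOR
After move 4 (F'): F=YGOG U=WGBO R=WYWR D=GRYB L=OROY
After move 5 (R): R=WWRY U=WGBG F=YROB D=GWYR B=OBGB
After move 6 (U): U=BWGG F=WWOB R=OBRY B=ORGB L=YROY
Query: U face = BWGG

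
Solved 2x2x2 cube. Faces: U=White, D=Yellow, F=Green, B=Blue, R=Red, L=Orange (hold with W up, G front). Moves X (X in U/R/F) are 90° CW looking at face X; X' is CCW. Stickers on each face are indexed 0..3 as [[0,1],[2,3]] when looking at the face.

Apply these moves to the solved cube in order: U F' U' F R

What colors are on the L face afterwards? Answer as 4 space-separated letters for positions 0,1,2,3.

After move 1 (U): U=WWWW F=RRGG R=BBRR B=OOBB L=GGOO
After move 2 (F'): F=RGRG U=WWBR R=YBYR D=GOYY L=GWOW
After move 3 (U'): U=WRWB F=GWRG R=RGYR B=YBBB L=OOOW
After move 4 (F): F=RGGW U=WRWO R=WGBR D=YRYY L=OGOO
After move 5 (R): R=BWRG U=WGWW F=RRGY D=YBYY B=OBRB
Query: L face = OGOO

Answer: O G O O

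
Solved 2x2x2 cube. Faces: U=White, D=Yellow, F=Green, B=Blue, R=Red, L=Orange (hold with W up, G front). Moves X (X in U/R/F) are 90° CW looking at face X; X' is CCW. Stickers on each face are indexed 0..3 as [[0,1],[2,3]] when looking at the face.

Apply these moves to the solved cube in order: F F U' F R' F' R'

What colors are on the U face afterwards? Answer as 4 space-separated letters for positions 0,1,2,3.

Answer: W G G Y

Derivation:
After move 1 (F): F=GGGG U=WWOO R=WRWR D=RRYY L=OYOY
After move 2 (F): F=GGGG U=WWYY R=OROR D=WWYY L=OROR
After move 3 (U'): U=WYWY F=ORGG R=GGOR B=ORBB L=BBOR
After move 4 (F): F=GOGR U=WYRB R=WGYR D=OGYY L=BWOW
After move 5 (R'): R=GRWY U=WBRO F=GYGB D=OOYR B=YRGB
After move 6 (F'): F=YBGG U=WBGW R=OROY D=WWYR L=BOOR
After move 7 (R'): R=RYOO U=WGGY F=YBGW D=WBYG B=RRWB
Query: U face = WGGY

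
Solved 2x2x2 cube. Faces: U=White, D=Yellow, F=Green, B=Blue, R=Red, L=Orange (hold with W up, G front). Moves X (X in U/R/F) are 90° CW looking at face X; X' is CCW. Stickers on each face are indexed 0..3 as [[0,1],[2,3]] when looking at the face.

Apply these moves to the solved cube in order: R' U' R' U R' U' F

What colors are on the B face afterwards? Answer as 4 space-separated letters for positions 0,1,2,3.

After move 1 (R'): R=RRRR U=WBWB F=GWGW D=YGYG B=YBYB
After move 2 (U'): U=BBWW F=OOGW R=GWRR B=RRYB L=YBOO
After move 3 (R'): R=WRGR U=BYWR F=OBGW D=YOYW B=GRGB
After move 4 (U): U=WBRY F=WRGW R=GRGR B=YBGB L=OBOO
After move 5 (R'): R=RRGG U=WGRY F=WBGY D=YRYW B=WBOB
After move 6 (U'): U=GYWR F=OBGY R=WBGG B=RROB L=WBOO
After move 7 (F): F=GOYB U=GYOB R=WBRG D=GWYW L=WYOR
Query: B face = RROB

Answer: R R O B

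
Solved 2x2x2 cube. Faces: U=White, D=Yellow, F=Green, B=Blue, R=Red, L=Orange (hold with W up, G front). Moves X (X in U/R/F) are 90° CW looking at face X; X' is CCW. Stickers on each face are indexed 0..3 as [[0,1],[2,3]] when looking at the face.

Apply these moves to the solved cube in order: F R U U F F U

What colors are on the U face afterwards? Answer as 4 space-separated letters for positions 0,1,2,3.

After move 1 (F): F=GGGG U=WWOO R=WRWR D=RRYY L=OYOY
After move 2 (R): R=WWRR U=WGOG F=GRGY D=RBYB B=OBWB
After move 3 (U): U=OWGG F=WWGY R=OBRR B=OYWB L=GROY
After move 4 (U): U=GOGW F=OBGY R=OYRR B=GRWB L=WWOY
After move 5 (F): F=GOYB U=GOYW R=GYWR D=ROYB L=WROB
After move 6 (F): F=YGBO U=GOBR R=YYWR D=WGYB L=WROO
After move 7 (U): U=BGRO F=YYBO R=GRWR B=WRWB L=YGOO
Query: U face = BGRO

Answer: B G R O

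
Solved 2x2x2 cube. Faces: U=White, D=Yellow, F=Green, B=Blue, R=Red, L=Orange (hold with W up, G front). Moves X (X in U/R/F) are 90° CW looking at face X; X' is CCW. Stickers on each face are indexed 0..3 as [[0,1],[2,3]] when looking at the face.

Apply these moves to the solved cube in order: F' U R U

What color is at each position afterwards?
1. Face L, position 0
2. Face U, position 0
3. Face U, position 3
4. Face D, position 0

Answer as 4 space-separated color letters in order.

After move 1 (F'): F=GGGG U=WWRR R=YRYR D=OOYY L=OWOW
After move 2 (U): U=RWRW F=YRGG R=BBYR B=OWBB L=GGOW
After move 3 (R): R=YBRB U=RRRG F=YOGY D=OBYO B=WWWB
After move 4 (U): U=RRGR F=YBGY R=WWRB B=GGWB L=YOOW
Query 1: L[0] = Y
Query 2: U[0] = R
Query 3: U[3] = R
Query 4: D[0] = O

Answer: Y R R O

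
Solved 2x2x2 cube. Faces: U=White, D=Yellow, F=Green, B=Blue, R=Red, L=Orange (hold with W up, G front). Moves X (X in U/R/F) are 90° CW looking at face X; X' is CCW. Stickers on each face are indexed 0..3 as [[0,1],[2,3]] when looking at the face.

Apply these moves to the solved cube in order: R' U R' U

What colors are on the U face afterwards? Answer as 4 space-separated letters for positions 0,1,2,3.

After move 1 (R'): R=RRRR U=WBWB F=GWGW D=YGYG B=YBYB
After move 2 (U): U=WWBB F=RRGW R=YBRR B=OOYB L=GWOO
After move 3 (R'): R=BRYR U=WYBO F=RWGB D=YRYW B=GOGB
After move 4 (U): U=BWOY F=BRGB R=GOYR B=GWGB L=RWOO
Query: U face = BWOY

Answer: B W O Y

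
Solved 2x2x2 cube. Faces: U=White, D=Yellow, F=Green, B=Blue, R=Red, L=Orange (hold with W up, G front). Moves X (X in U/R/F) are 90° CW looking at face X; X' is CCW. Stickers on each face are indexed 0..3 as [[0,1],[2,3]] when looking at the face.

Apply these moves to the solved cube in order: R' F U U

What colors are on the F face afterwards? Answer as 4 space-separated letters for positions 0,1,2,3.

Answer: Y B W W

Derivation:
After move 1 (R'): R=RRRR U=WBWB F=GWGW D=YGYG B=YBYB
After move 2 (F): F=GGWW U=WBOO R=WRBR D=RRYG L=OYOG
After move 3 (U): U=OWOB F=WRWW R=YBBR B=OYYB L=GGOG
After move 4 (U): U=OOBW F=YBWW R=OYBR B=GGYB L=WROG
Query: F face = YBWW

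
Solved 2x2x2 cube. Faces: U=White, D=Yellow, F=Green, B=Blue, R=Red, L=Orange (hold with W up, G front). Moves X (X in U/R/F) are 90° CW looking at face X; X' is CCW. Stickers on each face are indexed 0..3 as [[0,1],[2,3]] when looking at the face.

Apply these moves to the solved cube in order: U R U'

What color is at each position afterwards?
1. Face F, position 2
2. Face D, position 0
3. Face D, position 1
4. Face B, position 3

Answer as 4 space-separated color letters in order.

After move 1 (U): U=WWWW F=RRGG R=BBRR B=OOBB L=GGOO
After move 2 (R): R=RBRB U=WRWG F=RYGY D=YBYO B=WOWB
After move 3 (U'): U=RGWW F=GGGY R=RYRB B=RBWB L=WOOO
Query 1: F[2] = G
Query 2: D[0] = Y
Query 3: D[1] = B
Query 4: B[3] = B

Answer: G Y B B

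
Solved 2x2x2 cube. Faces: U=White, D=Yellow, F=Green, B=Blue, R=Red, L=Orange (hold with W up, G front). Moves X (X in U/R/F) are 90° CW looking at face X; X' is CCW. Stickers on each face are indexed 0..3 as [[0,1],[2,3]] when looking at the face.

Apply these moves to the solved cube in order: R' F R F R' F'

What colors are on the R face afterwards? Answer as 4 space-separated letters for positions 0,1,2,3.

After move 1 (R'): R=RRRR U=WBWB F=GWGW D=YGYG B=YBYB
After move 2 (F): F=GGWW U=WBOO R=WRBR D=RRYG L=OYOG
After move 3 (R): R=BWRR U=WGOW F=GRWG D=RYYY B=OBBB
After move 4 (F): F=WGGR U=WGGY R=OWWR D=RBYY L=OROY
After move 5 (R'): R=WROW U=WBGO F=WGGY D=RGYR B=YBBB
After move 6 (F'): F=GYWG U=WBWO R=GRRW D=RYYR L=OOOG
Query: R face = GRRW

Answer: G R R W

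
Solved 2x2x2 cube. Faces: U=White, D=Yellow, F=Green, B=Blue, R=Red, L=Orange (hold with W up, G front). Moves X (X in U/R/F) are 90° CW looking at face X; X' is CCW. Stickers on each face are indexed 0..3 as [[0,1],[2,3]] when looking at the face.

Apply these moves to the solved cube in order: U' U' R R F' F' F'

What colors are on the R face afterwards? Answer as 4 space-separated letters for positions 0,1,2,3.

Answer: W R Y O

Derivation:
After move 1 (U'): U=WWWW F=OOGG R=GGRR B=RRBB L=BBOO
After move 2 (U'): U=WWWW F=BBGG R=OORR B=GGBB L=RROO
After move 3 (R): R=RORO U=WBWG F=BYGY D=YBYG B=WGWB
After move 4 (R): R=RROO U=WYWY F=BBGG D=YWYW B=GGBB
After move 5 (F'): F=BGBG U=WYRO R=WRYO D=ROYW L=RYOW
After move 6 (F'): F=GGBB U=WYWY R=ORRO D=YWYW L=ROOR
After move 7 (F'): F=GBGB U=WYOR R=WRYO D=ORYW L=RYOW
Query: R face = WRYO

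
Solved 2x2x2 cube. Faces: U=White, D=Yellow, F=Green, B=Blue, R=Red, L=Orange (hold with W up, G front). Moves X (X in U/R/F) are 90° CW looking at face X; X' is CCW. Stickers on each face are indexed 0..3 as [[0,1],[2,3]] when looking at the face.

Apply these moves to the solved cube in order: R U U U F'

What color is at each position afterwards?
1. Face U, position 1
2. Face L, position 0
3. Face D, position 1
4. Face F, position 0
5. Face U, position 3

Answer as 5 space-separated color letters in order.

After move 1 (R): R=RRRR U=WGWG F=GYGY D=YBYB B=WBWB
After move 2 (U): U=WWGG F=RRGY R=WBRR B=OOWB L=GYOO
After move 3 (U): U=GWGW F=WBGY R=OORR B=GYWB L=RROO
After move 4 (U): U=GGWW F=OOGY R=GYRR B=RRWB L=WBOO
After move 5 (F'): F=OYOG U=GGGR R=BYYR D=BOYB L=WWOW
Query 1: U[1] = G
Query 2: L[0] = W
Query 3: D[1] = O
Query 4: F[0] = O
Query 5: U[3] = R

Answer: G W O O R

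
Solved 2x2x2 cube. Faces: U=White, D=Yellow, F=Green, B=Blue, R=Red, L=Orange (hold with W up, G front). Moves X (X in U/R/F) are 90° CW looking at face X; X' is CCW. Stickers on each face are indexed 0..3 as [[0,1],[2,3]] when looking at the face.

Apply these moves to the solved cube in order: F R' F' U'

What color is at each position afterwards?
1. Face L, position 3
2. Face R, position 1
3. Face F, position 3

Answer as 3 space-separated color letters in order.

Answer: O O G

Derivation:
After move 1 (F): F=GGGG U=WWOO R=WRWR D=RRYY L=OYOY
After move 2 (R'): R=RRWW U=WBOB F=GWGO D=RGYG B=YBRB
After move 3 (F'): F=WOGG U=WBRW R=GRRW D=YYYG L=OBOO
After move 4 (U'): U=BWWR F=OBGG R=WORW B=GRRB L=YBOO
Query 1: L[3] = O
Query 2: R[1] = O
Query 3: F[3] = G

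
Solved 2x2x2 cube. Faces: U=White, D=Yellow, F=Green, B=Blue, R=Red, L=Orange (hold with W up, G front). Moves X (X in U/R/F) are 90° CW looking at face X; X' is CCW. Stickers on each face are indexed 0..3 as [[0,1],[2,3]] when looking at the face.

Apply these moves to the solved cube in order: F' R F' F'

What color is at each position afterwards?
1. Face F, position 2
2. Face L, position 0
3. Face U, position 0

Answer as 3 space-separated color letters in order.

Answer: O O W

Derivation:
After move 1 (F'): F=GGGG U=WWRR R=YRYR D=OOYY L=OWOW
After move 2 (R): R=YYRR U=WGRG F=GOGY D=OBYB B=RBWB
After move 3 (F'): F=OYGG U=WGYR R=BYOR D=WWYB L=OGOR
After move 4 (F'): F=YGOG U=WGBO R=WYWR D=GRYB L=OROY
Query 1: F[2] = O
Query 2: L[0] = O
Query 3: U[0] = W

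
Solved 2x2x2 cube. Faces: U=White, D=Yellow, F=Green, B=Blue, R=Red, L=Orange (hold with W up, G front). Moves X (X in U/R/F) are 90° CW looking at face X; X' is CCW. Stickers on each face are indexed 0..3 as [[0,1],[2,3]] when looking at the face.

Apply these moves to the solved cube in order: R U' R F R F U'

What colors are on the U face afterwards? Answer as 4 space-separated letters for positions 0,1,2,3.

After move 1 (R): R=RRRR U=WGWG F=GYGY D=YBYB B=WBWB
After move 2 (U'): U=GGWW F=OOGY R=GYRR B=RRWB L=WBOO
After move 3 (R): R=RGRY U=GOWY F=OBGB D=YWYR B=WRGB
After move 4 (F): F=GOBB U=GOOB R=WGYY D=RRYR L=WYOW
After move 5 (R): R=YWYG U=GOOB F=GRBR D=RGYW B=BROB
After move 6 (F): F=BGRR U=GOWY R=OWBG D=YYYW L=WROG
After move 7 (U'): U=OYGW F=WRRR R=BGBG B=OWOB L=BROG
Query: U face = OYGW

Answer: O Y G W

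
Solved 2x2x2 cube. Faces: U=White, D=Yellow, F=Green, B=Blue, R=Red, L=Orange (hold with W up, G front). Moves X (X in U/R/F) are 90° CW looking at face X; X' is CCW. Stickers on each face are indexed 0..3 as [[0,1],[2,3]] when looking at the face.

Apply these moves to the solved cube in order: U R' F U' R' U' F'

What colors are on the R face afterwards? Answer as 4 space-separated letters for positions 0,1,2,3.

After move 1 (U): U=WWWW F=RRGG R=BBRR B=OOBB L=GGOO
After move 2 (R'): R=BRBR U=WBWO F=RWGW D=YRYG B=YOYB
After move 3 (F): F=GRWW U=WBOG R=WROR D=BBYG L=GYOR
After move 4 (U'): U=BGWO F=GYWW R=GROR B=WRYB L=YOOR
After move 5 (R'): R=RRGO U=BYWW F=GGWO D=BYYW B=GRBB
After move 6 (U'): U=YWBW F=YOWO R=GGGO B=RRBB L=GROR
After move 7 (F'): F=OOYW U=YWGG R=YGBO D=RRYW L=GWOB
Query: R face = YGBO

Answer: Y G B O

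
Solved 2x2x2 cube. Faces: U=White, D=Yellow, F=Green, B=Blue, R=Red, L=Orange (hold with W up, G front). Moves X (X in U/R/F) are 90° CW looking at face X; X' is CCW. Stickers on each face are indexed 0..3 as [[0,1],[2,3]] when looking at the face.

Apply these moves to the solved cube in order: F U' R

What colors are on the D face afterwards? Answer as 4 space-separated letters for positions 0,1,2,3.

After move 1 (F): F=GGGG U=WWOO R=WRWR D=RRYY L=OYOY
After move 2 (U'): U=WOWO F=OYGG R=GGWR B=WRBB L=BBOY
After move 3 (R): R=WGRG U=WYWG F=ORGY D=RBYW B=OROB
Query: D face = RBYW

Answer: R B Y W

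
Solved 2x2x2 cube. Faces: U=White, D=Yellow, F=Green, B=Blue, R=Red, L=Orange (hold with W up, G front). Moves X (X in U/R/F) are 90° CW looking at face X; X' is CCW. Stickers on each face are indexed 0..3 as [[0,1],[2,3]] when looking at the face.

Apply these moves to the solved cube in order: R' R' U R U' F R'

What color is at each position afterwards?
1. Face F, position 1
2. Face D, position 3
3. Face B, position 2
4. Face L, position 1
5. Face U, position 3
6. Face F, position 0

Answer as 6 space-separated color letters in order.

After move 1 (R'): R=RRRR U=WBWB F=GWGW D=YGYG B=YBYB
After move 2 (R'): R=RRRR U=WYWY F=GBGB D=YWYW B=GBGB
After move 3 (U): U=WWYY F=RRGB R=GBRR B=OOGB L=GBOO
After move 4 (R): R=RGRB U=WRYB F=RWGW D=YGYO B=YOWB
After move 5 (U'): U=RBWY F=GBGW R=RWRB B=RGWB L=YOOO
After move 6 (F): F=GGWB U=RBOO R=WWYB D=RRYO L=YYOG
After move 7 (R'): R=WBWY U=RWOR F=GBWO D=RGYB B=OGRB
Query 1: F[1] = B
Query 2: D[3] = B
Query 3: B[2] = R
Query 4: L[1] = Y
Query 5: U[3] = R
Query 6: F[0] = G

Answer: B B R Y R G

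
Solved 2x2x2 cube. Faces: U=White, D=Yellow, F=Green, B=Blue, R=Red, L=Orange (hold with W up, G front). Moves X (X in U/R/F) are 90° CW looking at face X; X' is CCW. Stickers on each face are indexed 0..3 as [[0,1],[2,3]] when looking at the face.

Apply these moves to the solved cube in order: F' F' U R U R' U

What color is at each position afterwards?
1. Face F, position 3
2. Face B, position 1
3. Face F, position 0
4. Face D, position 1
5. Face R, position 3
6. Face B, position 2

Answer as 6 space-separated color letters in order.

After move 1 (F'): F=GGGG U=WWRR R=YRYR D=OOYY L=OWOW
After move 2 (F'): F=GGGG U=WWYY R=OROR D=WWYY L=OROR
After move 3 (U): U=YWYW F=ORGG R=BBOR B=ORBB L=GGOR
After move 4 (R): R=OBRB U=YRYG F=OWGY D=WBYO B=WRWB
After move 5 (U): U=YYGR F=OBGY R=WRRB B=GGWB L=OWOR
After move 6 (R'): R=RBWR U=YWGG F=OYGR D=WBYY B=OGBB
After move 7 (U): U=GYGW F=RBGR R=OGWR B=OWBB L=OYOR
Query 1: F[3] = R
Query 2: B[1] = W
Query 3: F[0] = R
Query 4: D[1] = B
Query 5: R[3] = R
Query 6: B[2] = B

Answer: R W R B R B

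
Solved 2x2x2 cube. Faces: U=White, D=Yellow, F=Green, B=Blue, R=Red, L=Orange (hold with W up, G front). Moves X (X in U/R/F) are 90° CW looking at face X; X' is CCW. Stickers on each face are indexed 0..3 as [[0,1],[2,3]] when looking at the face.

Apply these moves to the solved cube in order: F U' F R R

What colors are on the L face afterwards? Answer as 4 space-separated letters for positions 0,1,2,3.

Answer: B R O R

Derivation:
After move 1 (F): F=GGGG U=WWOO R=WRWR D=RRYY L=OYOY
After move 2 (U'): U=WOWO F=OYGG R=GGWR B=WRBB L=BBOY
After move 3 (F): F=GOGY U=WOYB R=WGOR D=WGYY L=BROR
After move 4 (R): R=OWRG U=WOYY F=GGGY D=WBYW B=BROB
After move 5 (R): R=ROGW U=WGYY F=GBGW D=WOYB B=YROB
Query: L face = BROR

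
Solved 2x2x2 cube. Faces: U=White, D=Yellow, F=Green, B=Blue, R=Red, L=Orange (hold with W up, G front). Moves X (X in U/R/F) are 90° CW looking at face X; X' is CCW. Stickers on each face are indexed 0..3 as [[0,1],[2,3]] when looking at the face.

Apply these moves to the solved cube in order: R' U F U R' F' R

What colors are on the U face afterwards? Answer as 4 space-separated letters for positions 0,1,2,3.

Answer: O W O W

Derivation:
After move 1 (R'): R=RRRR U=WBWB F=GWGW D=YGYG B=YBYB
After move 2 (U): U=WWBB F=RRGW R=YBRR B=OOYB L=GWOO
After move 3 (F): F=GRWR U=WWOW R=BBBR D=RYYG L=GYOG
After move 4 (U): U=OWWW F=BBWR R=OOBR B=GYYB L=GROG
After move 5 (R'): R=OROB U=OYWG F=BWWW D=RBYR B=GYYB
After move 6 (F'): F=WWBW U=OYOO R=BRRB D=RGYR L=GGOW
After move 7 (R): R=RBBR U=OWOW F=WGBR D=RYYG B=OYYB
Query: U face = OWOW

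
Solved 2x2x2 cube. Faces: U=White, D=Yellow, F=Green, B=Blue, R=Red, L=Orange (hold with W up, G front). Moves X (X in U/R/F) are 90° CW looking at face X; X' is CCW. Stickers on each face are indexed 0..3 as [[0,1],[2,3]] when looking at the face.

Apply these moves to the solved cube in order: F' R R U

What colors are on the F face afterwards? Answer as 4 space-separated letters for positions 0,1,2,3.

Answer: R Y G B

Derivation:
After move 1 (F'): F=GGGG U=WWRR R=YRYR D=OOYY L=OWOW
After move 2 (R): R=YYRR U=WGRG F=GOGY D=OBYB B=RBWB
After move 3 (R): R=RYRY U=WORY F=GBGB D=OWYR B=GBGB
After move 4 (U): U=RWYO F=RYGB R=GBRY B=OWGB L=GBOW
Query: F face = RYGB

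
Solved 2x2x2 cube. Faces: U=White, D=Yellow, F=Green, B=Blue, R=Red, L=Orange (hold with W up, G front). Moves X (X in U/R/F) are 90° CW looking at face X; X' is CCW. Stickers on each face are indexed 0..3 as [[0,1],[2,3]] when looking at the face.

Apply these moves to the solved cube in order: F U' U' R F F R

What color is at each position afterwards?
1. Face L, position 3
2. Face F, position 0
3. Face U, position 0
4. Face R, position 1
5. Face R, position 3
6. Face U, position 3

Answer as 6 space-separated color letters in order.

Answer: W Y O Y O B

Derivation:
After move 1 (F): F=GGGG U=WWOO R=WRWR D=RRYY L=OYOY
After move 2 (U'): U=WOWO F=OYGG R=GGWR B=WRBB L=BBOY
After move 3 (U'): U=OOWW F=BBGG R=OYWR B=GGBB L=WROY
After move 4 (R): R=WORY U=OBWG F=BRGY D=RBYG B=WGOB
After move 5 (F): F=GBYR U=OBYR R=WOGY D=RWYG L=WROB
After move 6 (F): F=YGRB U=OBBR R=YORY D=GWYG L=WROW
After move 7 (R): R=RYYO U=OGBB F=YWRG D=GOYW B=RGBB
Query 1: L[3] = W
Query 2: F[0] = Y
Query 3: U[0] = O
Query 4: R[1] = Y
Query 5: R[3] = O
Query 6: U[3] = B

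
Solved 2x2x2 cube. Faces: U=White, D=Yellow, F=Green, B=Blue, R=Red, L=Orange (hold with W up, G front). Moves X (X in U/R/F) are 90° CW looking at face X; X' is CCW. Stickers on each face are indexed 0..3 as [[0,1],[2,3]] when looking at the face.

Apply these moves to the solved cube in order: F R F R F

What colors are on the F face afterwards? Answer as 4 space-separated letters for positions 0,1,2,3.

Answer: Y G B W

Derivation:
After move 1 (F): F=GGGG U=WWOO R=WRWR D=RRYY L=OYOY
After move 2 (R): R=WWRR U=WGOG F=GRGY D=RBYB B=OBWB
After move 3 (F): F=GGYR U=WGYY R=OWGR D=RWYB L=OROB
After move 4 (R): R=GORW U=WGYR F=GWYB D=RWYO B=YBGB
After move 5 (F): F=YGBW U=WGBR R=YORW D=RGYO L=OROW
Query: F face = YGBW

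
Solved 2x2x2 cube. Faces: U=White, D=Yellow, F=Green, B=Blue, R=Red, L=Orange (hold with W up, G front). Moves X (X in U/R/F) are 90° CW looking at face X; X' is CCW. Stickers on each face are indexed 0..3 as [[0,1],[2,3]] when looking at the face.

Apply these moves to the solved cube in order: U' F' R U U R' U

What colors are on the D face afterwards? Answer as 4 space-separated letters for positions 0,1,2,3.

Answer: B R Y Y

Derivation:
After move 1 (U'): U=WWWW F=OOGG R=GGRR B=RRBB L=BBOO
After move 2 (F'): F=OGOG U=WWGR R=YGYR D=BOYY L=BWOW
After move 3 (R): R=YYRG U=WGGG F=OOOY D=BBYR B=RRWB
After move 4 (U): U=GWGG F=YYOY R=RRRG B=BWWB L=OOOW
After move 5 (U): U=GGGW F=RROY R=BWRG B=OOWB L=YYOW
After move 6 (R'): R=WGBR U=GWGO F=RGOW D=BRYY B=ROBB
After move 7 (U): U=GGOW F=WGOW R=ROBR B=YYBB L=RGOW
Query: D face = BRYY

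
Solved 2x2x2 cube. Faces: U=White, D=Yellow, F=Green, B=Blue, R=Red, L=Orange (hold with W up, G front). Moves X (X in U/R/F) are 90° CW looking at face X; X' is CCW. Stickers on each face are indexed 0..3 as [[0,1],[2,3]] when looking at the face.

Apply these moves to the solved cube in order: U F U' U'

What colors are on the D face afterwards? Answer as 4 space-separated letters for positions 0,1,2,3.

After move 1 (U): U=WWWW F=RRGG R=BBRR B=OOBB L=GGOO
After move 2 (F): F=GRGR U=WWOG R=WBWR D=RBYY L=GYOY
After move 3 (U'): U=WGWO F=GYGR R=GRWR B=WBBB L=OOOY
After move 4 (U'): U=GOWW F=OOGR R=GYWR B=GRBB L=WBOY
Query: D face = RBYY

Answer: R B Y Y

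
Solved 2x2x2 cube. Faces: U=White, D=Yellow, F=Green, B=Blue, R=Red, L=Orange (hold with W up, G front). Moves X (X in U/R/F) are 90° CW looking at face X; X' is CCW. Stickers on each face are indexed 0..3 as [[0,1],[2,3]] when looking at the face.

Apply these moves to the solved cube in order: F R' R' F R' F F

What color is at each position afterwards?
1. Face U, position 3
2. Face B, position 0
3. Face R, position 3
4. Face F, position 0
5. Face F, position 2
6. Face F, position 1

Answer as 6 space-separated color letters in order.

After move 1 (F): F=GGGG U=WWOO R=WRWR D=RRYY L=OYOY
After move 2 (R'): R=RRWW U=WBOB F=GWGO D=RGYG B=YBRB
After move 3 (R'): R=RWRW U=WROY F=GBGB D=RWYO B=GBGB
After move 4 (F): F=GGBB U=WRYY R=OWYW D=RRYO L=OROW
After move 5 (R'): R=WWOY U=WGYG F=GRBY D=RGYB B=OBRB
After move 6 (F): F=BGYR U=WGWR R=YWGY D=OWYB L=OROG
After move 7 (F): F=YBRG U=WGGR R=WWRY D=GYYB L=OOOW
Query 1: U[3] = R
Query 2: B[0] = O
Query 3: R[3] = Y
Query 4: F[0] = Y
Query 5: F[2] = R
Query 6: F[1] = B

Answer: R O Y Y R B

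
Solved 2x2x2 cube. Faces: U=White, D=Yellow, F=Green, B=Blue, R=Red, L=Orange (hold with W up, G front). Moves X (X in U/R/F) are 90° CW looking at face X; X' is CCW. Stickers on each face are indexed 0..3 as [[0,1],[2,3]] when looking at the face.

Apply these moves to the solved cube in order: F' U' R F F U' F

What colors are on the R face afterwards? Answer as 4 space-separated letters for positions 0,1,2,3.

Answer: W G B G

Derivation:
After move 1 (F'): F=GGGG U=WWRR R=YRYR D=OOYY L=OWOW
After move 2 (U'): U=WRWR F=OWGG R=GGYR B=YRBB L=BBOW
After move 3 (R): R=YGRG U=WWWG F=OOGY D=OBYY B=RRRB
After move 4 (F): F=GOYO U=WWWB R=WGGG D=RYYY L=BOOB
After move 5 (F): F=YGOO U=WWBO R=WGBG D=GWYY L=BROY
After move 6 (U'): U=WOWB F=BROO R=YGBG B=WGRB L=RROY
After move 7 (F): F=OBOR U=WOYR R=WGBG D=BYYY L=RGOW
Query: R face = WGBG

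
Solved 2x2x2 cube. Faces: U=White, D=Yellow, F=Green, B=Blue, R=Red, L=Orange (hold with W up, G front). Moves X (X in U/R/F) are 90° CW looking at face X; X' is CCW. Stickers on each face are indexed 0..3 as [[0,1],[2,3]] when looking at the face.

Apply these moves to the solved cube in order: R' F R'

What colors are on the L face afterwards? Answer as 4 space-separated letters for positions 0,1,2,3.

Answer: O Y O G

Derivation:
After move 1 (R'): R=RRRR U=WBWB F=GWGW D=YGYG B=YBYB
After move 2 (F): F=GGWW U=WBOO R=WRBR D=RRYG L=OYOG
After move 3 (R'): R=RRWB U=WYOY F=GBWO D=RGYW B=GBRB
Query: L face = OYOG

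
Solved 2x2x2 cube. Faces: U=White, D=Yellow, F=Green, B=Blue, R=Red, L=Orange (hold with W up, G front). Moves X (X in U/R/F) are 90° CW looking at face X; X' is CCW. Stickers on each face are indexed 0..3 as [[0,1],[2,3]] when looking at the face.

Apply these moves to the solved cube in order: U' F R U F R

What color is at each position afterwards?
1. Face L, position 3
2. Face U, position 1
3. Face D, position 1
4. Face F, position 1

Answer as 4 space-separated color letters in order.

After move 1 (U'): U=WWWW F=OOGG R=GGRR B=RRBB L=BBOO
After move 2 (F): F=GOGO U=WWOB R=WGWR D=RGYY L=BYOY
After move 3 (R): R=WWRG U=WOOO F=GGGY D=RBYR B=BRWB
After move 4 (U): U=OWOO F=WWGY R=BRRG B=BYWB L=GGOY
After move 5 (F): F=GWYW U=OWYG R=OROG D=RBYR L=GROB
After move 6 (R): R=OOGR U=OWYW F=GBYR D=RWYB B=GYWB
Query 1: L[3] = B
Query 2: U[1] = W
Query 3: D[1] = W
Query 4: F[1] = B

Answer: B W W B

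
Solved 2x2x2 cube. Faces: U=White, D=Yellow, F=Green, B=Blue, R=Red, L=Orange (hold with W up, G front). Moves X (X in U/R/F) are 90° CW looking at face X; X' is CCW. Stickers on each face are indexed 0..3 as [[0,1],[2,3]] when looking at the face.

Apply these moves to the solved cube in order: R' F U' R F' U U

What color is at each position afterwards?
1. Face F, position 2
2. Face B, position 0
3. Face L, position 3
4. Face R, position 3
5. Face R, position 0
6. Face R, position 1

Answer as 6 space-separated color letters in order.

After move 1 (R'): R=RRRR U=WBWB F=GWGW D=YGYG B=YBYB
After move 2 (F): F=GGWW U=WBOO R=WRBR D=RRYG L=OYOG
After move 3 (U'): U=BOWO F=OYWW R=GGBR B=WRYB L=YBOG
After move 4 (R): R=BGRG U=BYWW F=ORWG D=RYYW B=OROB
After move 5 (F'): F=RGOW U=BYBR R=YGRG D=BGYW L=YWOW
After move 6 (U): U=BBRY F=YGOW R=ORRG B=YWOB L=RGOW
After move 7 (U): U=RBYB F=OROW R=YWRG B=RGOB L=YGOW
Query 1: F[2] = O
Query 2: B[0] = R
Query 3: L[3] = W
Query 4: R[3] = G
Query 5: R[0] = Y
Query 6: R[1] = W

Answer: O R W G Y W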